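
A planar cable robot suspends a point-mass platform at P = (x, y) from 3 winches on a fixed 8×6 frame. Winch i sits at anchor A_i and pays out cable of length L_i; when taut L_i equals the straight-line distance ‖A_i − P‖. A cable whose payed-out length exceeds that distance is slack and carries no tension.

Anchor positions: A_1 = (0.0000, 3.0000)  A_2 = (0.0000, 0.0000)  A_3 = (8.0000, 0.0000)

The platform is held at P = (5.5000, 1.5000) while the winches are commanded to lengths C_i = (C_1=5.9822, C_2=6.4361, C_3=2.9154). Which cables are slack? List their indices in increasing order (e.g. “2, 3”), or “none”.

1, 2

cable 1: √((-5.5000)²+(1.5000)²)=5.7009, C_1=5.9822: slack
cable 2: √((-5.5000)²+(-1.5000)²)=5.7009, C_2=6.4361: slack
cable 3: √((2.5000)²+(-1.5000)²)=2.9155, C_3=2.9154: taut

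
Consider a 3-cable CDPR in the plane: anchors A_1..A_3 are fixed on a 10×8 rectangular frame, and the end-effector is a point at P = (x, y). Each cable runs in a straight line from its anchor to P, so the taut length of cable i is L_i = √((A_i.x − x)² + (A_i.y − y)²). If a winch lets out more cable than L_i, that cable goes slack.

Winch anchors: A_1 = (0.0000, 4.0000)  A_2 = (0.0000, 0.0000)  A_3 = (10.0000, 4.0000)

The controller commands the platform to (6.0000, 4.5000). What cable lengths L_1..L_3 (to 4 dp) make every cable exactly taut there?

L_1 = √((0.0000−6.0000)² + (4.0000−4.5000)²) = 6.0208
L_2 = √((0.0000−6.0000)² + (0.0000−4.5000)²) = 7.5000
L_3 = √((10.0000−6.0000)² + (4.0000−4.5000)²) = 4.0311

(6.0208, 7.5000, 4.0311)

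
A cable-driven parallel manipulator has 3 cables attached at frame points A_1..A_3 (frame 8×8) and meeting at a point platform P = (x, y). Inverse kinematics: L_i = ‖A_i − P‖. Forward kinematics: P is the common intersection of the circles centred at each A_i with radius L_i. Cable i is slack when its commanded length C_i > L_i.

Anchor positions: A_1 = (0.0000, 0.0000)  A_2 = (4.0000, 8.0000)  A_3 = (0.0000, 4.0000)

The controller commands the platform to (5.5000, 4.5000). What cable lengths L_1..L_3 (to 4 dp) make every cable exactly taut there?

(7.1063, 3.8079, 5.5227)

L_1 = √((0.0000−5.5000)² + (0.0000−4.5000)²) = 7.1063
L_2 = √((4.0000−5.5000)² + (8.0000−4.5000)²) = 3.8079
L_3 = √((0.0000−5.5000)² + (4.0000−4.5000)²) = 5.5227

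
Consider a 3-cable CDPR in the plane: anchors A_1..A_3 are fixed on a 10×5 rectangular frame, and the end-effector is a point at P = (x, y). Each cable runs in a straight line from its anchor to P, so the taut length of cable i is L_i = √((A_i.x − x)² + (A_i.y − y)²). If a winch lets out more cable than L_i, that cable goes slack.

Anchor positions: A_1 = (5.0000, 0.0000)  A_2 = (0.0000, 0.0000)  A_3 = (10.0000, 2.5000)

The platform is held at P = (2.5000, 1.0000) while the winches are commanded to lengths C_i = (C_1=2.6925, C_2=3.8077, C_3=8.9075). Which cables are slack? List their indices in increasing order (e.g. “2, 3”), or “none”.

cable 1: L_1 = ‖A_1−P‖ = 2.6926;  C_1 = 2.6925 → taut
cable 2: L_2 = ‖A_2−P‖ = 2.6926;  C_2 = 3.8077 → slack
cable 3: L_3 = ‖A_3−P‖ = 7.6485;  C_3 = 8.9075 → slack

2, 3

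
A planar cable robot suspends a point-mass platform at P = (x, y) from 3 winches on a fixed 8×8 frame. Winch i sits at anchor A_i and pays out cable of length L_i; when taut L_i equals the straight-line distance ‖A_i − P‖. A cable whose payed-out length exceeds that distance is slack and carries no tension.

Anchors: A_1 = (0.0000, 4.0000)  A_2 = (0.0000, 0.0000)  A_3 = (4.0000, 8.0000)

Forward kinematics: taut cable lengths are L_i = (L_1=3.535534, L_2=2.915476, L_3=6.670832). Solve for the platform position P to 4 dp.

(2.5000, 1.5000)

expand ‖A_i−P‖²=L_i² and subtract eq 1 (c_i ≔ ‖A_i‖²−L_i²)
c_1 = 0.0000+16.0000−12.5000 = 3.5000
eq1−eq2 → [0.0000  8.0000]·P = 12.0000
eq1−eq3 → [-8.0000  -8.0000]·P = -32.0000
2×2 solve → P = (2.5000, 1.5000)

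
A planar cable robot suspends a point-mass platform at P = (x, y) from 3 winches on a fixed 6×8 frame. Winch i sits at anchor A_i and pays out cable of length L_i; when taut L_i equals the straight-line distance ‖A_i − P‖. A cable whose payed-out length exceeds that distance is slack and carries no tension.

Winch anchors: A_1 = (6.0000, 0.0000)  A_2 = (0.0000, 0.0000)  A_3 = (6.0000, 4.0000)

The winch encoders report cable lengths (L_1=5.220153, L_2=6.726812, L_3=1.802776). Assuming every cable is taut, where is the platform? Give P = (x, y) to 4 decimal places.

(4.5000, 5.0000)

circle eqns → linear via eq_j − eq_1; set k_j = A_j·A_j − L_j²
k_1 = 36.0000+0.0000−27.2500 = 8.7500
12.0000·x + 0.0000·y = k_1−k_2 = 54.0000
0.0000·x − 8.0000·y = k_1−k_3 = -40.0000
solve first two rows → x=4.5000, y=5.0000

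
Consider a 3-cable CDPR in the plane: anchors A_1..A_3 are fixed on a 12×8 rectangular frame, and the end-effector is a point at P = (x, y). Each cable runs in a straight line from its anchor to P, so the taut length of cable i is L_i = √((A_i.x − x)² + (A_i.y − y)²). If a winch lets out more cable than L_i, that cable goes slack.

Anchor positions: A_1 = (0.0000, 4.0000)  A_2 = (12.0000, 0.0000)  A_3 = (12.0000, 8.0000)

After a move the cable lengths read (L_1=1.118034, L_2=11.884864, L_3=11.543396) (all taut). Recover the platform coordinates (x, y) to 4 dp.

(1.0000, 4.5000)

each cable: (A_i−P)·(A_i−P) = L_i²; let q_i = ‖A_i‖²−L_i²
q_1 = 0.0000+16.0000−1.2500 = 14.7500
row 1: -24.0000x + 8.0000y = 12.0000  (q_2=2.7500)
row 2: -24.0000x − 8.0000y = -60.0000  (q_3=74.7500)
Cramer on rows 1–2 → x = 1.0000, y = 4.5000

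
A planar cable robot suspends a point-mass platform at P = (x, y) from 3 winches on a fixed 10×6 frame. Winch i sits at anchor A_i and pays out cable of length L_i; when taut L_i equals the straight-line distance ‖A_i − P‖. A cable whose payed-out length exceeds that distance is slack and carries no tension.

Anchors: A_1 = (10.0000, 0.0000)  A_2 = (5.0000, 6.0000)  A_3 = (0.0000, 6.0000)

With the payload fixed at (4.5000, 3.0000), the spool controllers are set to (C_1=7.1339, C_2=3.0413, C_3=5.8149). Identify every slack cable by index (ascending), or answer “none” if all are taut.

cable 1: L_1 = ‖A_1−P‖ = 6.2650;  C_1 = 7.1339 → slack
cable 2: L_2 = ‖A_2−P‖ = 3.0414;  C_2 = 3.0413 → taut
cable 3: L_3 = ‖A_3−P‖ = 5.4083;  C_3 = 5.8149 → slack

1, 3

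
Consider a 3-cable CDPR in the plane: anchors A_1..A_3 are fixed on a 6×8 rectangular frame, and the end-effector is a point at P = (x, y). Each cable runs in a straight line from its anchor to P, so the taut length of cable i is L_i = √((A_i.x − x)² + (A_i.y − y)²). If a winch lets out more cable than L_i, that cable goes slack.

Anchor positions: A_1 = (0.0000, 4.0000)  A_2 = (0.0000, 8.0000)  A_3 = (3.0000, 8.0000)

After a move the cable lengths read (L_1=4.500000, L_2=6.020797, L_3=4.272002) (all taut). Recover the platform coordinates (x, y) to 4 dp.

each cable: (A_i−P)·(A_i−P) = L_i²; let k_i = ‖A_i‖²−L_i²
k_1 = 0.0000+16.0000−20.2500 = -4.2500
row 1: 0.0000x − 8.0000y = -32.0000  (k_2=27.7500)
row 2: -6.0000x − 8.0000y = -59.0000  (k_3=54.7500)
Cramer on rows 1–2 → x = 4.5000, y = 4.0000

(4.5000, 4.0000)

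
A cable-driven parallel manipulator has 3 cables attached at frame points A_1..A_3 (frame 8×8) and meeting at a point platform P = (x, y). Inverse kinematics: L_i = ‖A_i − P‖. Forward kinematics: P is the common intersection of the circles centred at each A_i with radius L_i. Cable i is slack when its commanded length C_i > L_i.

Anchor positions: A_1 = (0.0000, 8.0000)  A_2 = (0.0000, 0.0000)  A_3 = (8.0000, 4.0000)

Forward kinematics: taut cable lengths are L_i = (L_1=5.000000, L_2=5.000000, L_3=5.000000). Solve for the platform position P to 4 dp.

each cable: (A_i−P)·(A_i−P) = L_i²; let k_i = ‖A_i‖²−L_i²
k_1 = 0.0000+64.0000−25.0000 = 39.0000
row 1: 0.0000x + 16.0000y = 64.0000  (k_2=-25.0000)
row 2: -16.0000x + 8.0000y = -16.0000  (k_3=55.0000)
Cramer on rows 1–2 → x = 3.0000, y = 4.0000

(3.0000, 4.0000)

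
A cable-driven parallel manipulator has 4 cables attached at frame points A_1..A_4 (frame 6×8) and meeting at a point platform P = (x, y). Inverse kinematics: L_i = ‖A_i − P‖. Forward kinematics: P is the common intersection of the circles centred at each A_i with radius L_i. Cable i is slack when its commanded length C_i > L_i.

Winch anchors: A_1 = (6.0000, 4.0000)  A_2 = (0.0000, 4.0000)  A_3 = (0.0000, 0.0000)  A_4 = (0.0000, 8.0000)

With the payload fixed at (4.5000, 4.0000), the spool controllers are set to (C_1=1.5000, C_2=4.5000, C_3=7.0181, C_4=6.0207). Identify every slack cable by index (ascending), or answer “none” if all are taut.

cable 1: L_1 = ‖A_1−P‖ = 1.5000;  C_1 = 1.5000 → taut
cable 2: L_2 = ‖A_2−P‖ = 4.5000;  C_2 = 4.5000 → taut
cable 3: L_3 = ‖A_3−P‖ = 6.0208;  C_3 = 7.0181 → slack
cable 4: L_4 = ‖A_4−P‖ = 6.0208;  C_4 = 6.0207 → taut

3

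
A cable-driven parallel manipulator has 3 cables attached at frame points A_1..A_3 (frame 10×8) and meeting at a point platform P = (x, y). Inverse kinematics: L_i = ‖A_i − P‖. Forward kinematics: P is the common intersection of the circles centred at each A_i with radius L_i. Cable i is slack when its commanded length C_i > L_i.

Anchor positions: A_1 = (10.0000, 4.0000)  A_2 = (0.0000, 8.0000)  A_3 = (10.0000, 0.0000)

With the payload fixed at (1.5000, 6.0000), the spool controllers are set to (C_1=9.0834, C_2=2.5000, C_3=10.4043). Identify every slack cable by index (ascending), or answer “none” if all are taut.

i=1: geometric 8.7321 vs commanded 9.0834 ⇒ slack
i=2: geometric 2.5000 vs commanded 2.5000 ⇒ taut
i=3: geometric 10.4043 vs commanded 10.4043 ⇒ taut

1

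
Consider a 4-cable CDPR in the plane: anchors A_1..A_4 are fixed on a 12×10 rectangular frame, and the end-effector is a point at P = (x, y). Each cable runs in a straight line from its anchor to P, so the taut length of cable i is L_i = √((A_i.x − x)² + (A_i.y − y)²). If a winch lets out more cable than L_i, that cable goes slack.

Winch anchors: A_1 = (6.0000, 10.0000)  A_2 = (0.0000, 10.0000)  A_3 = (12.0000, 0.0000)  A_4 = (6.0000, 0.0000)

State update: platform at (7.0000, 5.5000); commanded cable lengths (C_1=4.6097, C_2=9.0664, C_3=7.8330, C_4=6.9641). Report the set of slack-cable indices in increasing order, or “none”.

2, 3, 4

cable 1: L_1 = ‖A_1−P‖ = 4.6098;  C_1 = 4.6097 → taut
cable 2: L_2 = ‖A_2−P‖ = 8.3217;  C_2 = 9.0664 → slack
cable 3: L_3 = ‖A_3−P‖ = 7.4330;  C_3 = 7.8330 → slack
cable 4: L_4 = ‖A_4−P‖ = 5.5902;  C_4 = 6.9641 → slack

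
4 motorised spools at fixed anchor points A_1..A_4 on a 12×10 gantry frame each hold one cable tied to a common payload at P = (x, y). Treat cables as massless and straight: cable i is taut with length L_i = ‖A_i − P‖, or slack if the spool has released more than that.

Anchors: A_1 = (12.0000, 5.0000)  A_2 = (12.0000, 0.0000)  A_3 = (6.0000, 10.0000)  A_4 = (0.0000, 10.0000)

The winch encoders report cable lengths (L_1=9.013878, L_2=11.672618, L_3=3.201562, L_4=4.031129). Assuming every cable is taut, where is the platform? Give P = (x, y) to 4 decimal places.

circle eqns → linear via eq_j − eq_1; set c_j = A_j·A_j − L_j²
c_1 = 144.0000+25.0000−81.2500 = 87.7500
0.0000·x + 10.0000·y = c_1−c_2 = 80.0000
12.0000·x − 10.0000·y = c_1−c_3 = -38.0000
24.0000·x − 10.0000·y = c_1−c_4 = 4.0000
solve first two rows → x=3.5000, y=8.0000
check cable 4: ‖A_4−P‖² = 16.2500 ≈ L_4² = 16.2500 ✓

(3.5000, 8.0000)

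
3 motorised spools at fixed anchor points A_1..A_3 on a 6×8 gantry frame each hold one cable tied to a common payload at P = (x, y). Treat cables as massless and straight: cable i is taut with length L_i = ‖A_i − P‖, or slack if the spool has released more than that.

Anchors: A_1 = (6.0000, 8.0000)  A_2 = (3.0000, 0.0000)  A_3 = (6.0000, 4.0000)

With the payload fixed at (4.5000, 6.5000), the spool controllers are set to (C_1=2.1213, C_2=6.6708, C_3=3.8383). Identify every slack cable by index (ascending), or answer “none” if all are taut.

cable 1: √((1.5000)²+(1.5000)²)=2.1213, C_1=2.1213: taut
cable 2: √((-1.5000)²+(-6.5000)²)=6.6708, C_2=6.6708: taut
cable 3: √((1.5000)²+(-2.5000)²)=2.9155, C_3=3.8383: slack

3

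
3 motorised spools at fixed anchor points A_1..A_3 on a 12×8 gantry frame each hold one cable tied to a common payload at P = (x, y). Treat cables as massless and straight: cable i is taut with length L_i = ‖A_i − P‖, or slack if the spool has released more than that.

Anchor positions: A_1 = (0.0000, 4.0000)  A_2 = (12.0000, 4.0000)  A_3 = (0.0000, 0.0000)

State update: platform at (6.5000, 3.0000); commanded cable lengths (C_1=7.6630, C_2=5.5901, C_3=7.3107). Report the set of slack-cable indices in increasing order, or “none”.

cable 1: L_1 = ‖A_1−P‖ = 6.5765;  C_1 = 7.6630 → slack
cable 2: L_2 = ‖A_2−P‖ = 5.5902;  C_2 = 5.5901 → taut
cable 3: L_3 = ‖A_3−P‖ = 7.1589;  C_3 = 7.3107 → slack

1, 3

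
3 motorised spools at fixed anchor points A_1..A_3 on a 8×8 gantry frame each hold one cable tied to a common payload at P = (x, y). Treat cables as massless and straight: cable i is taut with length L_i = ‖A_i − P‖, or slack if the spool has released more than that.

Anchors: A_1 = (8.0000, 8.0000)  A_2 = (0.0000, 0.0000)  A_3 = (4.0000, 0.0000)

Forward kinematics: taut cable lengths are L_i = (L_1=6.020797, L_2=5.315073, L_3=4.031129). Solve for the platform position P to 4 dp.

(3.5000, 4.0000)

each cable: (A_i−P)·(A_i−P) = L_i²; let c_i = ‖A_i‖²−L_i²
c_1 = 64.0000+64.0000−36.2500 = 91.7500
row 1: 16.0000x + 16.0000y = 120.0000  (c_2=-28.2500)
row 2: 8.0000x + 16.0000y = 92.0000  (c_3=-0.2500)
Cramer on rows 1–2 → x = 3.5000, y = 4.0000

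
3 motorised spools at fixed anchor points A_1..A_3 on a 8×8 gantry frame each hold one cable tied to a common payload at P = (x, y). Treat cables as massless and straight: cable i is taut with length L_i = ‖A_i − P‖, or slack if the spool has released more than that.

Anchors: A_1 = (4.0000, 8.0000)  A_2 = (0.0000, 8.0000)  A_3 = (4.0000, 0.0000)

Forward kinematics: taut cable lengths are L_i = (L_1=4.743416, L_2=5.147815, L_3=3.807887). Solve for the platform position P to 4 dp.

(2.5000, 3.5000)

circle eqns → linear via eq_j − eq_1; set c_j = A_j·A_j − L_j²
c_1 = 16.0000+64.0000−22.5000 = 57.5000
8.0000·x + 0.0000·y = c_1−c_2 = 20.0000
0.0000·x + 16.0000·y = c_1−c_3 = 56.0000
solve first two rows → x=2.5000, y=3.5000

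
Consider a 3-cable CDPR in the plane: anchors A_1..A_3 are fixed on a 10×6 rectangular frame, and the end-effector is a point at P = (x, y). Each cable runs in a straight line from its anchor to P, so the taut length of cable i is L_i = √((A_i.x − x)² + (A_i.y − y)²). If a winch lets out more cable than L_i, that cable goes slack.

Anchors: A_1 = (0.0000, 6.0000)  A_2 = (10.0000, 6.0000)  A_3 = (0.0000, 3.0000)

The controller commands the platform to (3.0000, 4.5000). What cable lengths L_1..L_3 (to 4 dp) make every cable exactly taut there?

L_1 = √((0.0000−3.0000)² + (6.0000−4.5000)²) = 3.3541
L_2 = √((10.0000−3.0000)² + (6.0000−4.5000)²) = 7.1589
L_3 = √((0.0000−3.0000)² + (3.0000−4.5000)²) = 3.3541

(3.3541, 7.1589, 3.3541)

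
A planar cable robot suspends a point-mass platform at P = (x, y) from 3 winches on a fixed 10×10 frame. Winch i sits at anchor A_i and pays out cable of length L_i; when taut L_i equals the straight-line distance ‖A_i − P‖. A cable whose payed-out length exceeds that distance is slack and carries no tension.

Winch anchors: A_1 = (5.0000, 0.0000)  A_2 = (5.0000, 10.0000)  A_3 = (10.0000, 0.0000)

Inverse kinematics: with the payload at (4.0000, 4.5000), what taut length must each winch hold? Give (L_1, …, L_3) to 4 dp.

cable 1: Δx=1.0000, Δy=-4.5000; L_1 = √(Δx²+Δy²) = 4.6098
cable 2: Δx=1.0000, Δy=5.5000; L_2 = √(Δx²+Δy²) = 5.5902
cable 3: Δx=6.0000, Δy=-4.5000; L_3 = √(Δx²+Δy²) = 7.5000

(4.6098, 5.5902, 7.5000)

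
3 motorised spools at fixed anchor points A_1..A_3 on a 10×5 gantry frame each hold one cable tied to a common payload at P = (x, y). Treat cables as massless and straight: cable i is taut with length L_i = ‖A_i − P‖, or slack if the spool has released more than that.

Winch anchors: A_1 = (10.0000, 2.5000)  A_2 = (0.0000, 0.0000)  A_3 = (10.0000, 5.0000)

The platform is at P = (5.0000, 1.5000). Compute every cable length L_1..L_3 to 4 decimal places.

cable 1: Δx=5.0000, Δy=1.0000; L_1 = √(Δx²+Δy²) = 5.0990
cable 2: Δx=-5.0000, Δy=-1.5000; L_2 = √(Δx²+Δy²) = 5.2202
cable 3: Δx=5.0000, Δy=3.5000; L_3 = √(Δx²+Δy²) = 6.1033

(5.0990, 5.2202, 6.1033)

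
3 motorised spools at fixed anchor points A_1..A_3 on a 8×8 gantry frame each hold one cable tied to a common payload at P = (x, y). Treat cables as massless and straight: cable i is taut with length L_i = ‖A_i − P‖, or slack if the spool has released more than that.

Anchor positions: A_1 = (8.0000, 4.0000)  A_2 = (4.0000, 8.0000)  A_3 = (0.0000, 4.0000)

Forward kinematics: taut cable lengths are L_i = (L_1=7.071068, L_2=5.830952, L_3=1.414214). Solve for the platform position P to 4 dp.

(1.0000, 3.0000)

each cable: (A_i−P)·(A_i−P) = L_i²; let k_i = ‖A_i‖²−L_i²
k_1 = 64.0000+16.0000−50.0000 = 30.0000
row 1: 8.0000x − 8.0000y = -16.0000  (k_2=46.0000)
row 2: 16.0000x + 0.0000y = 16.0000  (k_3=14.0000)
Cramer on rows 1–2 → x = 1.0000, y = 3.0000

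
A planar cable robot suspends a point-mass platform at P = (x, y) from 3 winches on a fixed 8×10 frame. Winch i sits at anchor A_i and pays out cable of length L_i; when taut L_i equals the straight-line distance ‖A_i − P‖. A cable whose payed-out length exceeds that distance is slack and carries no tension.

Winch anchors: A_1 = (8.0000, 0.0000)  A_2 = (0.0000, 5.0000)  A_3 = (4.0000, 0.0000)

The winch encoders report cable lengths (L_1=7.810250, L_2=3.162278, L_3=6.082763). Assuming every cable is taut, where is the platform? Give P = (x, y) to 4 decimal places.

circle eqns → linear via eq_j − eq_1; set q_j = A_j·A_j − L_j²
q_1 = 64.0000+0.0000−61.0000 = 3.0000
16.0000·x − 10.0000·y = q_1−q_2 = -12.0000
8.0000·x + 0.0000·y = q_1−q_3 = 24.0000
solve first two rows → x=3.0000, y=6.0000

(3.0000, 6.0000)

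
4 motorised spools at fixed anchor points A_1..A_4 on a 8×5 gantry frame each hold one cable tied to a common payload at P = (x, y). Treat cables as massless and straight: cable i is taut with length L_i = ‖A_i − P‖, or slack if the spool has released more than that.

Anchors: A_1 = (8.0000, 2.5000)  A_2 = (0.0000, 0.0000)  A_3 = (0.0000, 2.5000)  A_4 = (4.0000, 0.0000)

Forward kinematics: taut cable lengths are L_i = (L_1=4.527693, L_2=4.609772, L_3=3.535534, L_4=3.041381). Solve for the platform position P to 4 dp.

(3.5000, 3.0000)

circle eqns → linear via eq_j − eq_1; set c_j = A_j·A_j − L_j²
c_1 = 64.0000+6.2500−20.5000 = 49.7500
16.0000·x + 5.0000·y = c_1−c_2 = 71.0000
16.0000·x + 0.0000·y = c_1−c_3 = 56.0000
8.0000·x + 5.0000·y = c_1−c_4 = 43.0000
solve first two rows → x=3.5000, y=3.0000
check cable 4: ‖A_4−P‖² = 9.2500 ≈ L_4² = 9.2500 ✓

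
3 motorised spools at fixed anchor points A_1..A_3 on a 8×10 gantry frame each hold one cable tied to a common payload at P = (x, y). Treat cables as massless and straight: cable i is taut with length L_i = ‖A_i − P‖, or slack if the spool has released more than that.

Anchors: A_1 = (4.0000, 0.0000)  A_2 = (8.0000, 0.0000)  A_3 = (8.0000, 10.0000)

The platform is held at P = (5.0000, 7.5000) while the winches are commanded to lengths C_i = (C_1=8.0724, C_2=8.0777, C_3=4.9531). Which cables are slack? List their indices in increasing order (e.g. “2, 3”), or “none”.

1, 3

cable 1: L_1 = ‖A_1−P‖ = 7.5664;  C_1 = 8.0724 → slack
cable 2: L_2 = ‖A_2−P‖ = 8.0777;  C_2 = 8.0777 → taut
cable 3: L_3 = ‖A_3−P‖ = 3.9051;  C_3 = 4.9531 → slack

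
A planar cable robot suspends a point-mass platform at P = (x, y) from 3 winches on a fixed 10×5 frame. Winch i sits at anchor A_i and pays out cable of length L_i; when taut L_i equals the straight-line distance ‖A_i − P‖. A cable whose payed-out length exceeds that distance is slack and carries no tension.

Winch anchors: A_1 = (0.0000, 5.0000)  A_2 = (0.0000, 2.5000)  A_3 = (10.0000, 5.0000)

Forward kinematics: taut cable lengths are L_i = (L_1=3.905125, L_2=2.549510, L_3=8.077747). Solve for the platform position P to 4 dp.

(2.5000, 2.0000)

circle eqns → linear via eq_j − eq_1; set k_j = A_j·A_j − L_j²
k_1 = 0.0000+25.0000−15.2500 = 9.7500
0.0000·x + 5.0000·y = k_1−k_2 = 10.0000
-20.0000·x + 0.0000·y = k_1−k_3 = -50.0000
solve first two rows → x=2.5000, y=2.0000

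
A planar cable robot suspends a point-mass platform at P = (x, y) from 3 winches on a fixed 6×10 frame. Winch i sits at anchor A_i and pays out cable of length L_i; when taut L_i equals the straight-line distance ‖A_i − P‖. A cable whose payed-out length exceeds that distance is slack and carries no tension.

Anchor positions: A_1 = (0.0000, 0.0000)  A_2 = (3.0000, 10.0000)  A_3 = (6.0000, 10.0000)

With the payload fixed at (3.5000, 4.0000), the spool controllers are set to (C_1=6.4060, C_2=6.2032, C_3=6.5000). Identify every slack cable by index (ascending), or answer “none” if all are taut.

i=1: geometric 5.3151 vs commanded 6.4060 ⇒ slack
i=2: geometric 6.0208 vs commanded 6.2032 ⇒ slack
i=3: geometric 6.5000 vs commanded 6.5000 ⇒ taut

1, 2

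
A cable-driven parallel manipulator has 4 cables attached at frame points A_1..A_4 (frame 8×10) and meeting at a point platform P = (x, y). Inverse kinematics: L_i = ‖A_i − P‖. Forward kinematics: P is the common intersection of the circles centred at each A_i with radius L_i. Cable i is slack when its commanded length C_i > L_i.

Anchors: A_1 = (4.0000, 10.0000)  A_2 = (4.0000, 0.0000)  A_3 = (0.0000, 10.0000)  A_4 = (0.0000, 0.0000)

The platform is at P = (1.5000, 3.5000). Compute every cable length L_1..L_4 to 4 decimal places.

(6.9642, 4.3012, 6.6708, 3.8079)

cable 1: Δx=2.5000, Δy=6.5000; L_1 = √(Δx²+Δy²) = 6.9642
cable 2: Δx=2.5000, Δy=-3.5000; L_2 = √(Δx²+Δy²) = 4.3012
cable 3: Δx=-1.5000, Δy=6.5000; L_3 = √(Δx²+Δy²) = 6.6708
cable 4: Δx=-1.5000, Δy=-3.5000; L_4 = √(Δx²+Δy²) = 3.8079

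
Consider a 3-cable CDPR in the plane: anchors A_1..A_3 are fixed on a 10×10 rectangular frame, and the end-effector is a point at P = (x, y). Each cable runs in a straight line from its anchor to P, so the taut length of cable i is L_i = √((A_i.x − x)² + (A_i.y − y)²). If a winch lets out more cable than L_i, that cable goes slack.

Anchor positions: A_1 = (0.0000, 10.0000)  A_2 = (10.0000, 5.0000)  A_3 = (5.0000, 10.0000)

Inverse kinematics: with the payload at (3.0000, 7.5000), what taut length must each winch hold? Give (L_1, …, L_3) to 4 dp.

cable 1: Δx=-3.0000, Δy=2.5000; L_1 = √(Δx²+Δy²) = 3.9051
cable 2: Δx=7.0000, Δy=-2.5000; L_2 = √(Δx²+Δy²) = 7.4330
cable 3: Δx=2.0000, Δy=2.5000; L_3 = √(Δx²+Δy²) = 3.2016

(3.9051, 7.4330, 3.2016)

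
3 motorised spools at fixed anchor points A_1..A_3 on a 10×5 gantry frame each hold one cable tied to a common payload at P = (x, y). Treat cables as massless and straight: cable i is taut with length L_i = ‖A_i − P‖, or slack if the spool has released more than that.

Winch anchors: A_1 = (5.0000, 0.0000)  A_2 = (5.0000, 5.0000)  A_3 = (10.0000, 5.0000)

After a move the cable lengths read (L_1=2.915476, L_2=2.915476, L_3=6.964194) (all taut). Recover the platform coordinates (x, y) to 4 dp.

each cable: (A_i−P)·(A_i−P) = L_i²; let k_i = ‖A_i‖²−L_i²
k_1 = 25.0000+0.0000−8.5000 = 16.5000
row 1: 0.0000x − 10.0000y = -25.0000  (k_2=41.5000)
row 2: -10.0000x − 10.0000y = -60.0000  (k_3=76.5000)
Cramer on rows 1–2 → x = 3.5000, y = 2.5000

(3.5000, 2.5000)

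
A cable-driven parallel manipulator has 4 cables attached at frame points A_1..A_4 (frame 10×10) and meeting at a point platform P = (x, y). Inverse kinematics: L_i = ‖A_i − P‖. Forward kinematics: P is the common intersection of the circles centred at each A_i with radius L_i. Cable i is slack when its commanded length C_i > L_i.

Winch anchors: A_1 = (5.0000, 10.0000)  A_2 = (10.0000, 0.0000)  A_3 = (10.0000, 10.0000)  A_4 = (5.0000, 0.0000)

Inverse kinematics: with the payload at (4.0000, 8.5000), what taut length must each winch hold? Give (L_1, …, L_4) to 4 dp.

(1.8028, 10.4043, 6.1847, 8.5586)

L_1 = √((5.0000−4.0000)² + (10.0000−8.5000)²) = 1.8028
L_2 = √((10.0000−4.0000)² + (0.0000−8.5000)²) = 10.4043
L_3 = √((10.0000−4.0000)² + (10.0000−8.5000)²) = 6.1847
L_4 = √((5.0000−4.0000)² + (0.0000−8.5000)²) = 8.5586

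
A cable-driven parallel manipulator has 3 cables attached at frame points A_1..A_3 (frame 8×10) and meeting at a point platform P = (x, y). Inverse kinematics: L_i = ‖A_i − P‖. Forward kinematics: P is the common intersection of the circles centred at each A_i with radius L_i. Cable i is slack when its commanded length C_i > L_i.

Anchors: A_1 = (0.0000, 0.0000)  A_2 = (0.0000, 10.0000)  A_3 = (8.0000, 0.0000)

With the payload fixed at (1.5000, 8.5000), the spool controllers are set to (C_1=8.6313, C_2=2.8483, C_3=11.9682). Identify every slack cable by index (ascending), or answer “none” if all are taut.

2, 3

cable 1: √((-1.5000)²+(-8.5000)²)=8.6313, C_1=8.6313: taut
cable 2: √((-1.5000)²+(1.5000)²)=2.1213, C_2=2.8483: slack
cable 3: √((6.5000)²+(-8.5000)²)=10.7005, C_3=11.9682: slack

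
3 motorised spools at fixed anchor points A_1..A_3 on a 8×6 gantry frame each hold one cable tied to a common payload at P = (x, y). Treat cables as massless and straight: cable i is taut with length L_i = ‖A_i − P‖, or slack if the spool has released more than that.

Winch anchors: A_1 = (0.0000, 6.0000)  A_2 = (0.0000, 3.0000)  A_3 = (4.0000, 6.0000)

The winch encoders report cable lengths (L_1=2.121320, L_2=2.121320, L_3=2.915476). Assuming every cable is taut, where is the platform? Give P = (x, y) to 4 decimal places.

(1.5000, 4.5000)

expand ‖A_i−P‖²=L_i² and subtract eq 1 (c_i ≔ ‖A_i‖²−L_i²)
c_1 = 0.0000+36.0000−4.5000 = 31.5000
eq1−eq2 → [0.0000  6.0000]·P = 27.0000
eq1−eq3 → [-8.0000  0.0000]·P = -12.0000
2×2 solve → P = (1.5000, 4.5000)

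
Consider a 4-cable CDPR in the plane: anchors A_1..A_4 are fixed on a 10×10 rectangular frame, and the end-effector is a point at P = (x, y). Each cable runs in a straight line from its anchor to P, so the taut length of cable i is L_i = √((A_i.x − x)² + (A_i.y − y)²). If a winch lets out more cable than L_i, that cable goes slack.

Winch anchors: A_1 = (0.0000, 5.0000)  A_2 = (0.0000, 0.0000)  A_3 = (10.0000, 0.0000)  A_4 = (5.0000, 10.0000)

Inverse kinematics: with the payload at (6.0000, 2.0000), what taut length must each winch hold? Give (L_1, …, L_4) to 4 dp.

L_1: Δ = A_1−P = (-6.0000, 3.0000) → ‖Δ‖ = √45.0000 = 6.7082
L_2: Δ = A_2−P = (-6.0000, -2.0000) → ‖Δ‖ = √40.0000 = 6.3246
L_3: Δ = A_3−P = (4.0000, -2.0000) → ‖Δ‖ = √20.0000 = 4.4721
L_4: Δ = A_4−P = (-1.0000, 8.0000) → ‖Δ‖ = √65.0000 = 8.0623

(6.7082, 6.3246, 4.4721, 8.0623)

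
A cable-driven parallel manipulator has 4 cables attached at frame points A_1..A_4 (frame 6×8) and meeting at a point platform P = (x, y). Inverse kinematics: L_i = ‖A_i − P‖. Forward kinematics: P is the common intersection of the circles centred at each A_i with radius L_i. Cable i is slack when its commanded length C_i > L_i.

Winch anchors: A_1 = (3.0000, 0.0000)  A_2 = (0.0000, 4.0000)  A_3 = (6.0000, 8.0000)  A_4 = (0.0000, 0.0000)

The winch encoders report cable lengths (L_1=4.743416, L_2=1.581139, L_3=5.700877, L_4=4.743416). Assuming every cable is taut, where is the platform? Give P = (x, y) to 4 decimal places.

(1.5000, 4.5000)

each cable: (A_i−P)·(A_i−P) = L_i²; let k_i = ‖A_i‖²−L_i²
k_1 = 9.0000+0.0000−22.5000 = -13.5000
row 1: 6.0000x − 8.0000y = -27.0000  (k_2=13.5000)
row 2: -6.0000x − 16.0000y = -81.0000  (k_3=67.5000)
row 3: 6.0000x + 0.0000y = 9.0000  (k_4=-22.5000)
Cramer on rows 1–2 → x = 1.5000, y = 4.5000
check cable 4: ‖A_4−P‖² = 22.5000 ≈ L_4² = 22.5000 ✓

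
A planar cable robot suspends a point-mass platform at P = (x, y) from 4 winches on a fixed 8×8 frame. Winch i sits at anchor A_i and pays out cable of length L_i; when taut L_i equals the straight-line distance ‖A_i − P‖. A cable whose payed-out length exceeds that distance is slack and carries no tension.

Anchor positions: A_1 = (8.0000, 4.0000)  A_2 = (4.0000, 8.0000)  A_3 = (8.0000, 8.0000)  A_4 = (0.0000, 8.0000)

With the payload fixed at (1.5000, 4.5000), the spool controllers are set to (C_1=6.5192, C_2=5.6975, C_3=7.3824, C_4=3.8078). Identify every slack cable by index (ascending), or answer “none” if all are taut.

2

cable 1: L_1 = ‖A_1−P‖ = 6.5192;  C_1 = 6.5192 → taut
cable 2: L_2 = ‖A_2−P‖ = 4.3012;  C_2 = 5.6975 → slack
cable 3: L_3 = ‖A_3−P‖ = 7.3824;  C_3 = 7.3824 → taut
cable 4: L_4 = ‖A_4−P‖ = 3.8079;  C_4 = 3.8078 → taut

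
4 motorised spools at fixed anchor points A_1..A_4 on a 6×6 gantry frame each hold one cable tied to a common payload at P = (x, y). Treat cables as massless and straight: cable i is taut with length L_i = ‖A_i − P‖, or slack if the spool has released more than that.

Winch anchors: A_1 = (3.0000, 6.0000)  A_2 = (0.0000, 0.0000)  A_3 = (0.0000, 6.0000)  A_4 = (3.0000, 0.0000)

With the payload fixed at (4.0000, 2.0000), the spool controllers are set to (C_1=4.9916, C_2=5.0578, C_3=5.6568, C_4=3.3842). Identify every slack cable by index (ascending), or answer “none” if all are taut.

1, 2, 4

i=1: geometric 4.1231 vs commanded 4.9916 ⇒ slack
i=2: geometric 4.4721 vs commanded 5.0578 ⇒ slack
i=3: geometric 5.6569 vs commanded 5.6568 ⇒ taut
i=4: geometric 2.2361 vs commanded 3.3842 ⇒ slack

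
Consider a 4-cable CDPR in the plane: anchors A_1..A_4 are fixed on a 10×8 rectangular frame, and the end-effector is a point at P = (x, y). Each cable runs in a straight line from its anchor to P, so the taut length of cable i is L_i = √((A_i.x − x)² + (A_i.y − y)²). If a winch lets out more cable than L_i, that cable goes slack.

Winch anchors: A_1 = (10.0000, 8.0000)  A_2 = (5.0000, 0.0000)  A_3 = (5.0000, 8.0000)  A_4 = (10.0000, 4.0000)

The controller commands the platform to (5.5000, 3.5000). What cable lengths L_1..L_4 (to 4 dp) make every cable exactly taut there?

(6.3640, 3.5355, 4.5277, 4.5277)

L_1: Δ = A_1−P = (4.5000, 4.5000) → ‖Δ‖ = √40.5000 = 6.3640
L_2: Δ = A_2−P = (-0.5000, -3.5000) → ‖Δ‖ = √12.5000 = 3.5355
L_3: Δ = A_3−P = (-0.5000, 4.5000) → ‖Δ‖ = √20.5000 = 4.5277
L_4: Δ = A_4−P = (4.5000, 0.5000) → ‖Δ‖ = √20.5000 = 4.5277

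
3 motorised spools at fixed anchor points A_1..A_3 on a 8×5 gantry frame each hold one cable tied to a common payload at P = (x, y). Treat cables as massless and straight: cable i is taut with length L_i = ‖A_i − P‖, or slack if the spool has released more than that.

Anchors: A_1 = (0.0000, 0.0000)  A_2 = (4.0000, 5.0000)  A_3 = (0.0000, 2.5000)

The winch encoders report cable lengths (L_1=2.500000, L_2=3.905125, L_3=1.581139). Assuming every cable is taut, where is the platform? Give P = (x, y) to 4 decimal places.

(1.5000, 2.0000)

each cable: (A_i−P)·(A_i−P) = L_i²; let k_i = ‖A_i‖²−L_i²
k_1 = 0.0000+0.0000−6.2500 = -6.2500
row 1: -8.0000x − 10.0000y = -32.0000  (k_2=25.7500)
row 2: 0.0000x − 5.0000y = -10.0000  (k_3=3.7500)
Cramer on rows 1–2 → x = 1.5000, y = 2.0000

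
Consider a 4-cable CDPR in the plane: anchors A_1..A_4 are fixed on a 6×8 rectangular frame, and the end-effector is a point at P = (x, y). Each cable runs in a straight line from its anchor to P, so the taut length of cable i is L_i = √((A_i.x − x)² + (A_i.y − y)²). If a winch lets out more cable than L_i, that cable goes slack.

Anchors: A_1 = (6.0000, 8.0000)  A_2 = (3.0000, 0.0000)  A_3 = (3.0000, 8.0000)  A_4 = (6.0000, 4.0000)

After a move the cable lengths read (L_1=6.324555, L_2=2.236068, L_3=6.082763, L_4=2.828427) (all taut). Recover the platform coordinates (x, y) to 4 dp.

expand ‖A_i−P‖²=L_i² and subtract eq 1 (c_i ≔ ‖A_i‖²−L_i²)
c_1 = 36.0000+64.0000−40.0000 = 60.0000
eq1−eq2 → [6.0000  16.0000]·P = 56.0000
eq1−eq3 → [6.0000  0.0000]·P = 24.0000
eq1−eq4 → [0.0000  8.0000]·P = 16.0000
2×2 solve → P = (4.0000, 2.0000)
check cable 4: ‖A_4−P‖² = 8.0000 ≈ L_4² = 8.0000 ✓

(4.0000, 2.0000)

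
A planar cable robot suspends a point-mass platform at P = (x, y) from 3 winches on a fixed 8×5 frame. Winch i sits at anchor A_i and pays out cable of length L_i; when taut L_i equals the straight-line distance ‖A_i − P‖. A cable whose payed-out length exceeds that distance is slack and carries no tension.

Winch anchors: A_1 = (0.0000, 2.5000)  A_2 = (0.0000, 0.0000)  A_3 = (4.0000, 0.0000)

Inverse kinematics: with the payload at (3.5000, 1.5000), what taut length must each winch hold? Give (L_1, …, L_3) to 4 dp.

(3.6401, 3.8079, 1.5811)

cable 1: Δx=-3.5000, Δy=1.0000; L_1 = √(Δx²+Δy²) = 3.6401
cable 2: Δx=-3.5000, Δy=-1.5000; L_2 = √(Δx²+Δy²) = 3.8079
cable 3: Δx=0.5000, Δy=-1.5000; L_3 = √(Δx²+Δy²) = 1.5811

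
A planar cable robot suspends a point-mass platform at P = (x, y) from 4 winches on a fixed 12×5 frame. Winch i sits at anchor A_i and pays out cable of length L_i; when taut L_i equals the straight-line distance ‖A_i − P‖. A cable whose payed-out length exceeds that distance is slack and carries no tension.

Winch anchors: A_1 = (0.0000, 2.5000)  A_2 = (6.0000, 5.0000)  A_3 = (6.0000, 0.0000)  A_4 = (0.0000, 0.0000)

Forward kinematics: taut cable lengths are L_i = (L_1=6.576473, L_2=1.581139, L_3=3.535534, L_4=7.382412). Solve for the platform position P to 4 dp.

(6.5000, 3.5000)

expand ‖A_i−P‖²=L_i² and subtract eq 1 (q_i ≔ ‖A_i‖²−L_i²)
q_1 = 0.0000+6.2500−43.2500 = -37.0000
eq1−eq2 → [-12.0000  -5.0000]·P = -95.5000
eq1−eq3 → [-12.0000  5.0000]·P = -60.5000
eq1−eq4 → [0.0000  5.0000]·P = 17.5000
2×2 solve → P = (6.5000, 3.5000)
check cable 4: ‖A_4−P‖² = 54.5000 ≈ L_4² = 54.5000 ✓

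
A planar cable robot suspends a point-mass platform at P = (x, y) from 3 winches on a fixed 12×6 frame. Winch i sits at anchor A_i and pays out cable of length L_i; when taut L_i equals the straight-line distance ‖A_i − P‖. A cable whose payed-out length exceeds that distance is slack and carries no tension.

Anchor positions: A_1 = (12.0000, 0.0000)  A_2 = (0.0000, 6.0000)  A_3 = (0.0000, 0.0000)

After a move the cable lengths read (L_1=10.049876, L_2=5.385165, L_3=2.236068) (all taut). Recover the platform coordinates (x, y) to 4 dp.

(2.0000, 1.0000)

circle eqns → linear via eq_j − eq_1; set q_j = A_j·A_j − L_j²
q_1 = 144.0000+0.0000−101.0000 = 43.0000
24.0000·x − 12.0000·y = q_1−q_2 = 36.0000
24.0000·x + 0.0000·y = q_1−q_3 = 48.0000
solve first two rows → x=2.0000, y=1.0000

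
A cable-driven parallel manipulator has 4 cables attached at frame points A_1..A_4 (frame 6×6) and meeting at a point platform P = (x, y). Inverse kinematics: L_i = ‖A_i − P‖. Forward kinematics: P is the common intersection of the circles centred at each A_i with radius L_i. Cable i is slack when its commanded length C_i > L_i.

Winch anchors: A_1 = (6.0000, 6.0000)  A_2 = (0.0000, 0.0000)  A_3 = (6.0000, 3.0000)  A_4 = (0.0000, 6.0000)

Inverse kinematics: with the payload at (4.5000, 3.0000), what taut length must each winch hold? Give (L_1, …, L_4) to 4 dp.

(3.3541, 5.4083, 1.5000, 5.4083)

L_1 = √((6.0000−4.5000)² + (6.0000−3.0000)²) = 3.3541
L_2 = √((0.0000−4.5000)² + (0.0000−3.0000)²) = 5.4083
L_3 = √((6.0000−4.5000)² + (3.0000−3.0000)²) = 1.5000
L_4 = √((0.0000−4.5000)² + (6.0000−3.0000)²) = 5.4083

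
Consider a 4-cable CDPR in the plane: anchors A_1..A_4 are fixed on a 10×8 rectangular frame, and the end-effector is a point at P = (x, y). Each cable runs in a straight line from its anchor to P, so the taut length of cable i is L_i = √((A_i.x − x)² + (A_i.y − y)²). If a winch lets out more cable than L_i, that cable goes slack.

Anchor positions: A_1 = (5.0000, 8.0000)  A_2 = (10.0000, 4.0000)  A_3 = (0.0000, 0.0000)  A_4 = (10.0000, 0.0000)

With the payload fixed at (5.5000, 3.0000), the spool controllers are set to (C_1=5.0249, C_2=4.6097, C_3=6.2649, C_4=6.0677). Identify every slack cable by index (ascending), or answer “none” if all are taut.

4

cable 1: L_1 = ‖A_1−P‖ = 5.0249;  C_1 = 5.0249 → taut
cable 2: L_2 = ‖A_2−P‖ = 4.6098;  C_2 = 4.6097 → taut
cable 3: L_3 = ‖A_3−P‖ = 6.2650;  C_3 = 6.2649 → taut
cable 4: L_4 = ‖A_4−P‖ = 5.4083;  C_4 = 6.0677 → slack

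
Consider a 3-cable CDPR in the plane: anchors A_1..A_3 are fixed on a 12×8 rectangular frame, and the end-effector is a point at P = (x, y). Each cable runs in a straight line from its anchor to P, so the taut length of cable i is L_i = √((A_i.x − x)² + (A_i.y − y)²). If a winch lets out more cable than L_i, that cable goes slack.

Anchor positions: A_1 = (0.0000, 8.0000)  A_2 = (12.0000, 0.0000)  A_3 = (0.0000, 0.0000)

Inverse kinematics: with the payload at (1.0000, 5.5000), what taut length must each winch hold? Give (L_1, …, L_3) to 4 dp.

L_1: Δ = A_1−P = (-1.0000, 2.5000) → ‖Δ‖ = √7.2500 = 2.6926
L_2: Δ = A_2−P = (11.0000, -5.5000) → ‖Δ‖ = √151.2500 = 12.2984
L_3: Δ = A_3−P = (-1.0000, -5.5000) → ‖Δ‖ = √31.2500 = 5.5902

(2.6926, 12.2984, 5.5902)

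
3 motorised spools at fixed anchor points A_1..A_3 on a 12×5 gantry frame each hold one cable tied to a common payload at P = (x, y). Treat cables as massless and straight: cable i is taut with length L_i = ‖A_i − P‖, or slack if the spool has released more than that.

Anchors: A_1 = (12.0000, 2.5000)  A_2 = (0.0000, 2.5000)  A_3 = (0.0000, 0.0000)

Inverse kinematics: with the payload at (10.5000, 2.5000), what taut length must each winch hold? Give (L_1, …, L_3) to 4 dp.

(1.5000, 10.5000, 10.7935)

cable 1: Δx=1.5000, Δy=0.0000; L_1 = √(Δx²+Δy²) = 1.5000
cable 2: Δx=-10.5000, Δy=0.0000; L_2 = √(Δx²+Δy²) = 10.5000
cable 3: Δx=-10.5000, Δy=-2.5000; L_3 = √(Δx²+Δy²) = 10.7935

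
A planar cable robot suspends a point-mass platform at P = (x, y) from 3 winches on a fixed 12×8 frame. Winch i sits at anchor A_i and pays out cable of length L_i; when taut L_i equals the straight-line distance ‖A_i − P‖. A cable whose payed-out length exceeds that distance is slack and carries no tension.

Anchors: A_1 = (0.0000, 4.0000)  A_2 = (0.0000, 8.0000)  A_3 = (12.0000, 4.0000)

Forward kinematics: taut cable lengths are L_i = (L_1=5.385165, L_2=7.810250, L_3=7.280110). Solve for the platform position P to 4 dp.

expand ‖A_i−P‖²=L_i² and subtract eq 1 (c_i ≔ ‖A_i‖²−L_i²)
c_1 = 0.0000+16.0000−29.0000 = -13.0000
eq1−eq2 → [0.0000  -8.0000]·P = -16.0000
eq1−eq3 → [-24.0000  0.0000]·P = -120.0000
2×2 solve → P = (5.0000, 2.0000)

(5.0000, 2.0000)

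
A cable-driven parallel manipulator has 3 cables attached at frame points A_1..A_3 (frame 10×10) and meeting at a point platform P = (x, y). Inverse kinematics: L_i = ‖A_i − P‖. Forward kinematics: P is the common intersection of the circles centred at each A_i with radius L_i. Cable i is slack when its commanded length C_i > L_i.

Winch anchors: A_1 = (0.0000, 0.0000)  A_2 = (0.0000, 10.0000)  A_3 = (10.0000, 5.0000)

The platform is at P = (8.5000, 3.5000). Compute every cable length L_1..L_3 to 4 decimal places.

(9.1924, 10.7005, 2.1213)

L_1: Δ = A_1−P = (-8.5000, -3.5000) → ‖Δ‖ = √84.5000 = 9.1924
L_2: Δ = A_2−P = (-8.5000, 6.5000) → ‖Δ‖ = √114.5000 = 10.7005
L_3: Δ = A_3−P = (1.5000, 1.5000) → ‖Δ‖ = √4.5000 = 2.1213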